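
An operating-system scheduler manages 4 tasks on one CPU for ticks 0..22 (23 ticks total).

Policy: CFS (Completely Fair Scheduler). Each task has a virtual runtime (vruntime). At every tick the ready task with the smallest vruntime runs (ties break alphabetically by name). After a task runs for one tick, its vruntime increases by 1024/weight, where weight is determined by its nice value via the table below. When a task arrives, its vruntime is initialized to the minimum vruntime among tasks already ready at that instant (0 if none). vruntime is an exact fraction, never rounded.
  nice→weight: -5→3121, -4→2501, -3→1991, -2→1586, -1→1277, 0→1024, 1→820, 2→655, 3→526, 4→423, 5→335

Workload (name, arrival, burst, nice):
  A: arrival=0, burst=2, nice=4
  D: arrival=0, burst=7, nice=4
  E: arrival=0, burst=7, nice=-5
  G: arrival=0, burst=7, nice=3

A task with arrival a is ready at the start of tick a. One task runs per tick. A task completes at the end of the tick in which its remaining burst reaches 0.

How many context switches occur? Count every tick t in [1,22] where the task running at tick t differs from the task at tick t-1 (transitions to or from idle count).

context switches = 16

t=0: vr[A=0 D=0 E=0 G=0] → run A
t=1: vr[A=1024/423 D=0 E=0 G=0] → run D
t=2: vr[A=1024/423 D=1024/423 E=0 G=0] → run E
t=3: vr[A=1024/423 D=1024/423 E=1024/3121 G=0] → run G
t=4: vr[A=1024/423 D=1024/423 E=1024/3121 G=512/263] → run E
t=5: vr[A=1024/423 D=1024/423 E=2048/3121 G=512/263] → run E
t=6: vr[A=1024/423 D=1024/423 E=3072/3121 G=512/263] → run E
t=7: vr[A=1024/423 D=1024/423 E=4096/3121 G=512/263] → run E
t=8: vr[A=1024/423 D=1024/423 E=5120/3121 G=512/263] → run E
t=9: vr[A=1024/423 D=1024/423 E=6144/3121 G=512/263] → run G
t=10: vr[A=1024/423 D=1024/423 E=6144/3121 G=1024/263] → run E
t=11: vr[A=1024/423 D=1024/423 G=1024/263] → run A
t=12: vr[D=1024/423 G=1024/263] → run D
t=13: vr[D=2048/423 G=1024/263] → run G
t=14: vr[D=2048/423 G=1536/263] → run D
t=15: vr[D=1024/141 G=1536/263] → run G
t=16: vr[D=1024/141 G=2048/263] → run D
t=17: vr[D=4096/423 G=2048/263] → run G
t=18: vr[D=4096/423 G=2560/263] → run D
t=19: vr[D=5120/423 G=2560/263] → run G
t=20: vr[D=5120/423 G=3072/263] → run G
t=21: vr[D=5120/423] → run D
t=22: vr[D=2048/141] → run D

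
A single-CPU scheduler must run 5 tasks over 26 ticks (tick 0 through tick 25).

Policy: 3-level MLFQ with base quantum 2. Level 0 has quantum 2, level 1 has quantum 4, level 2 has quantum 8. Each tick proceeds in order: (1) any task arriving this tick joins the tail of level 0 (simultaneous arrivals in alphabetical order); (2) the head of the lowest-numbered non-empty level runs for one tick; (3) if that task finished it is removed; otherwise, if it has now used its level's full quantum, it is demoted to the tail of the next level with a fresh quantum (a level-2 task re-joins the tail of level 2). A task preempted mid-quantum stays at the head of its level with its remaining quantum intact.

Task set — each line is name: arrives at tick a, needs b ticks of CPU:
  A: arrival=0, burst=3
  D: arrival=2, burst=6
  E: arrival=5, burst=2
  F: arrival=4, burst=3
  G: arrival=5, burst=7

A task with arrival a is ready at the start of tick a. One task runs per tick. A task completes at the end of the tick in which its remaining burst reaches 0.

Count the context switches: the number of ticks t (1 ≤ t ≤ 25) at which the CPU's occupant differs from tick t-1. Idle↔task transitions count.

t=0: L0/L1/L2 = A/-/- → run A
t=1: L0/L1/L2 = A/-/- → run A
t=2: L0/L1/L2 = D/A/- → run D
t=3: L0/L1/L2 = D/A/- → run D
t=4: L0/L1/L2 = F/AD/- → run F
t=5: L0/L1/L2 = FEG/AD/- → run F
t=6: L0/L1/L2 = EG/ADF/- → run E
t=7: L0/L1/L2 = EG/ADF/- → run E
t=8: L0/L1/L2 = G/ADF/- → run G
t=9: L0/L1/L2 = G/ADF/- → run G
t=10: L0/L1/L2 = -/ADFG/- → run A
t=11: L0/L1/L2 = -/DFG/- → run D
t=12: L0/L1/L2 = -/DFG/- → run D
t=13: L0/L1/L2 = -/DFG/- → run D
t=14: L0/L1/L2 = -/DFG/- → run D
t=15: L0/L1/L2 = -/FG/- → run F
t=16: L0/L1/L2 = -/G/- → run G
t=17: L0/L1/L2 = -/G/- → run G
t=18: L0/L1/L2 = -/G/- → run G
t=19: L0/L1/L2 = -/G/- → run G
t=20: L0/L1/L2 = -/-/G → run G
t=21: (idle)
t=22: (idle)
t=23: (idle)
t=24: (idle)
t=25: (idle)

context switches = 9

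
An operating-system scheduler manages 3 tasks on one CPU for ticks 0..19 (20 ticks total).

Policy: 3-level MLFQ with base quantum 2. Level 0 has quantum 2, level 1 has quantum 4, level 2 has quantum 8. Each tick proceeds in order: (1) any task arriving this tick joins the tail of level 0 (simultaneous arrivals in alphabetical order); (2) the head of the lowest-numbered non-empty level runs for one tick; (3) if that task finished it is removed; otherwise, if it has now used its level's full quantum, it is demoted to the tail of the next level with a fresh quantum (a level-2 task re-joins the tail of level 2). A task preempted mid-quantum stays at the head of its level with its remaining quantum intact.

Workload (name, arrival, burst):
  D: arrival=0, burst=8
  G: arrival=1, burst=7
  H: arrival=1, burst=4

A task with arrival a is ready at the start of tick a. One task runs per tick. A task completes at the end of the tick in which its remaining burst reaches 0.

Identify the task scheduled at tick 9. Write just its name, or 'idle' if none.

running at tick 9 = D

t=0: L0/L1/L2 = D/-/- → run D
t=1: L0/L1/L2 = DGH/-/- → run D
t=2: L0/L1/L2 = GH/D/- → run G
t=3: L0/L1/L2 = GH/D/- → run G
t=4: L0/L1/L2 = H/DG/- → run H
t=5: L0/L1/L2 = H/DG/- → run H
t=6: L0/L1/L2 = -/DGH/- → run D
t=7: L0/L1/L2 = -/DGH/- → run D
t=8: L0/L1/L2 = -/DGH/- → run D
t=9: L0/L1/L2 = -/DGH/- → run D
t=10: L0/L1/L2 = -/GH/D → run G
t=11: L0/L1/L2 = -/GH/D → run G
t=12: L0/L1/L2 = -/GH/D → run G
t=13: L0/L1/L2 = -/GH/D → run G
t=14: L0/L1/L2 = -/H/DG → run H
t=15: L0/L1/L2 = -/H/DG → run H
t=16: L0/L1/L2 = -/-/DG → run D
t=17: L0/L1/L2 = -/-/DG → run D
t=18: L0/L1/L2 = -/-/G → run G
t=19: (idle)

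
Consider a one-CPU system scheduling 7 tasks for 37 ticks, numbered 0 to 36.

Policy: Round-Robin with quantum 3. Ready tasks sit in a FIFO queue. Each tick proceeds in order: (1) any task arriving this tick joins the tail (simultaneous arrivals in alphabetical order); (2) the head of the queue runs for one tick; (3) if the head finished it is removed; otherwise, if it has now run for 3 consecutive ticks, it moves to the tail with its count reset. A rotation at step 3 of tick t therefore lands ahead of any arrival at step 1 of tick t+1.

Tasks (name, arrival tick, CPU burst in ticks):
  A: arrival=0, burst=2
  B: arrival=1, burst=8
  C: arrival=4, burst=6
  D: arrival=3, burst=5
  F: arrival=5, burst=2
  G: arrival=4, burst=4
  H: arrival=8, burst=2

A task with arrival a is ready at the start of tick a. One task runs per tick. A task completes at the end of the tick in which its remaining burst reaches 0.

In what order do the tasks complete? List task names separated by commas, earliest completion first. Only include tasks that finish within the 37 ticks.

completion order = A, F, D, H, C, G, B

t=0: queue=[A] q_used=0 → run A
t=1: queue=[A,B] q_used=1 → run A
t=2: queue=[B] q_used=0 → run B
t=3: queue=[B,D] q_used=1 → run B
t=4: queue=[B,D,C,G] q_used=2 → run B
t=5: queue=[D,C,G,B,F] q_used=0 → run D
t=6: queue=[D,C,G,B,F] q_used=1 → run D
t=7: queue=[D,C,G,B,F] q_used=2 → run D
t=8: queue=[C,G,B,F,D,H] q_used=0 → run C
t=9: queue=[C,G,B,F,D,H] q_used=1 → run C
t=10: queue=[C,G,B,F,D,H] q_used=2 → run C
t=11: queue=[G,B,F,D,H,C] q_used=0 → run G
t=12: queue=[G,B,F,D,H,C] q_used=1 → run G
t=13: queue=[G,B,F,D,H,C] q_used=2 → run G
t=14: queue=[B,F,D,H,C,G] q_used=0 → run B
t=15: queue=[B,F,D,H,C,G] q_used=1 → run B
t=16: queue=[B,F,D,H,C,G] q_used=2 → run B
t=17: queue=[F,D,H,C,G,B] q_used=0 → run F
t=18: queue=[F,D,H,C,G,B] q_used=1 → run F
t=19: queue=[D,H,C,G,B] q_used=0 → run D
t=20: queue=[D,H,C,G,B] q_used=1 → run D
t=21: queue=[H,C,G,B] q_used=0 → run H
t=22: queue=[H,C,G,B] q_used=1 → run H
t=23: queue=[C,G,B] q_used=0 → run C
t=24: queue=[C,G,B] q_used=1 → run C
t=25: queue=[C,G,B] q_used=2 → run C
t=26: queue=[G,B] q_used=0 → run G
t=27: queue=[B] q_used=0 → run B
t=28: queue=[B] q_used=1 → run B
t=29: (idle)
t=30: (idle)
t=31: (idle)
t=32: (idle)
t=33: (idle)
t=34: (idle)
t=35: (idle)
t=36: (idle)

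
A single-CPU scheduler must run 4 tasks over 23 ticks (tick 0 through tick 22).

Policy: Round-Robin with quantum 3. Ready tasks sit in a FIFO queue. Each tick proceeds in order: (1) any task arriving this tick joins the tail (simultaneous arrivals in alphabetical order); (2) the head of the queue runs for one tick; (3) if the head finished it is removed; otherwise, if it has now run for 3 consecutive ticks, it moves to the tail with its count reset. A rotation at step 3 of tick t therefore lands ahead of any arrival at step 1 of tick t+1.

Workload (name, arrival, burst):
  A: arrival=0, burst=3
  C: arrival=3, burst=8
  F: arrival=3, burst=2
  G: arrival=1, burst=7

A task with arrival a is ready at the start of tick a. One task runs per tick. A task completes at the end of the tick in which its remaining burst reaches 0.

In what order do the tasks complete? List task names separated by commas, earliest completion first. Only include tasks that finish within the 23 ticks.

completion order = A, F, G, C

t=0: queue=[A] q_used=0 → run A
t=1: queue=[A,G] q_used=1 → run A
t=2: queue=[A,G] q_used=2 → run A
t=3: queue=[G,C,F] q_used=0 → run G
t=4: queue=[G,C,F] q_used=1 → run G
t=5: queue=[G,C,F] q_used=2 → run G
t=6: queue=[C,F,G] q_used=0 → run C
t=7: queue=[C,F,G] q_used=1 → run C
t=8: queue=[C,F,G] q_used=2 → run C
t=9: queue=[F,G,C] q_used=0 → run F
t=10: queue=[F,G,C] q_used=1 → run F
t=11: queue=[G,C] q_used=0 → run G
t=12: queue=[G,C] q_used=1 → run G
t=13: queue=[G,C] q_used=2 → run G
t=14: queue=[C,G] q_used=0 → run C
t=15: queue=[C,G] q_used=1 → run C
t=16: queue=[C,G] q_used=2 → run C
t=17: queue=[G,C] q_used=0 → run G
t=18: queue=[C] q_used=0 → run C
t=19: queue=[C] q_used=1 → run C
t=20: (idle)
t=21: (idle)
t=22: (idle)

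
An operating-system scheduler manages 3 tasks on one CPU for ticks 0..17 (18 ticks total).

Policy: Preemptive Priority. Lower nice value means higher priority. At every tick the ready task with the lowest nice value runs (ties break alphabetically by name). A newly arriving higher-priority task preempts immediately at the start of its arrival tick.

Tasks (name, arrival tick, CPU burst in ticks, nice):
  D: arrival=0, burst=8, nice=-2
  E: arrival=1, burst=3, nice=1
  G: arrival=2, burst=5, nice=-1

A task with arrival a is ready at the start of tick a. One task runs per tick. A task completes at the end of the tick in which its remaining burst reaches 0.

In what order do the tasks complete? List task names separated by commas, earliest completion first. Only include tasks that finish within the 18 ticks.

t=0: ready={D} → run D
t=1: ready={D,E} → run D
t=2: ready={D,E,G} → run D
t=3: ready={D,E,G} → run D
t=4: ready={D,E,G} → run D
t=5: ready={D,E,G} → run D
t=6: ready={D,E,G} → run D
t=7: ready={D,E,G} → run D
t=8: ready={E,G} → run G
t=9: ready={E,G} → run G
t=10: ready={E,G} → run G
t=11: ready={E,G} → run G
t=12: ready={E,G} → run G
t=13: ready={E} → run E
t=14: ready={E} → run E
t=15: ready={E} → run E
t=16: (idle)
t=17: (idle)

completion order = D, G, E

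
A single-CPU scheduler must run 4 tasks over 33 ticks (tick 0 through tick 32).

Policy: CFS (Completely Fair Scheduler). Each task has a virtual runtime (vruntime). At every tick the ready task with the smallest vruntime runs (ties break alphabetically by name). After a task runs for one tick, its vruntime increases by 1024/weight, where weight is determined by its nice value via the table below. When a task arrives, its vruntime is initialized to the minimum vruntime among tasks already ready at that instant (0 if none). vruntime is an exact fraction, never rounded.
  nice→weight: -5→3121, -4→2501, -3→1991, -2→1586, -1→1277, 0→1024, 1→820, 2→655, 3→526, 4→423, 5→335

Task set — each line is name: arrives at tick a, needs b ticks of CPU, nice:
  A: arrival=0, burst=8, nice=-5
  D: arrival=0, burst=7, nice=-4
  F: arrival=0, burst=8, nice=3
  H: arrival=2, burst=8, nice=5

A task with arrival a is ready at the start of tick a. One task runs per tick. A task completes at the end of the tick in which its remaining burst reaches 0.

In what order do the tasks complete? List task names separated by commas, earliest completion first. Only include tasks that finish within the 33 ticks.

completion order = A, D, F, H

t=0: vr[A=0 D=0 F=0] → run A
t=1: vr[A=1024/3121 D=0 F=0] → run D
t=2: vr[A=1024/3121 D=1024/2501 F=0 H=0] → run F
t=3: vr[A=1024/3121 D=1024/2501 F=512/263 H=0] → run H
t=4: vr[A=1024/3121 D=1024/2501 F=512/263 H=1024/335] → run A
t=5: vr[A=2048/3121 D=1024/2501 F=512/263 H=1024/335] → run D
t=6: vr[A=2048/3121 D=2048/2501 F=512/263 H=1024/335] → run A
t=7: vr[A=3072/3121 D=2048/2501 F=512/263 H=1024/335] → run D
t=8: vr[A=3072/3121 D=3072/2501 F=512/263 H=1024/335] → run A
t=9: vr[A=4096/3121 D=3072/2501 F=512/263 H=1024/335] → run D
t=10: vr[A=4096/3121 D=4096/2501 F=512/263 H=1024/335] → run A
t=11: vr[A=5120/3121 D=4096/2501 F=512/263 H=1024/335] → run D
t=12: vr[A=5120/3121 D=5120/2501 F=512/263 H=1024/335] → run A
t=13: vr[A=6144/3121 D=5120/2501 F=512/263 H=1024/335] → run F
t=14: vr[A=6144/3121 D=5120/2501 F=1024/263 H=1024/335] → run A
t=15: vr[A=7168/3121 D=5120/2501 F=1024/263 H=1024/335] → run D
t=16: vr[A=7168/3121 D=6144/2501 F=1024/263 H=1024/335] → run A
t=17: vr[D=6144/2501 F=1024/263 H=1024/335] → run D
t=18: vr[F=1024/263 H=1024/335] → run H
t=19: vr[F=1024/263 H=2048/335] → run F
t=20: vr[F=1536/263 H=2048/335] → run F
t=21: vr[F=2048/263 H=2048/335] → run H
t=22: vr[F=2048/263 H=3072/335] → run F
t=23: vr[F=2560/263 H=3072/335] → run H
t=24: vr[F=2560/263 H=4096/335] → run F
t=25: vr[F=3072/263 H=4096/335] → run F
t=26: vr[F=3584/263 H=4096/335] → run H
t=27: vr[F=3584/263 H=1024/67] → run F
t=28: vr[H=1024/67] → run H
t=29: vr[H=6144/335] → run H
t=30: vr[H=7168/335] → run H
t=31: (idle)
t=32: (idle)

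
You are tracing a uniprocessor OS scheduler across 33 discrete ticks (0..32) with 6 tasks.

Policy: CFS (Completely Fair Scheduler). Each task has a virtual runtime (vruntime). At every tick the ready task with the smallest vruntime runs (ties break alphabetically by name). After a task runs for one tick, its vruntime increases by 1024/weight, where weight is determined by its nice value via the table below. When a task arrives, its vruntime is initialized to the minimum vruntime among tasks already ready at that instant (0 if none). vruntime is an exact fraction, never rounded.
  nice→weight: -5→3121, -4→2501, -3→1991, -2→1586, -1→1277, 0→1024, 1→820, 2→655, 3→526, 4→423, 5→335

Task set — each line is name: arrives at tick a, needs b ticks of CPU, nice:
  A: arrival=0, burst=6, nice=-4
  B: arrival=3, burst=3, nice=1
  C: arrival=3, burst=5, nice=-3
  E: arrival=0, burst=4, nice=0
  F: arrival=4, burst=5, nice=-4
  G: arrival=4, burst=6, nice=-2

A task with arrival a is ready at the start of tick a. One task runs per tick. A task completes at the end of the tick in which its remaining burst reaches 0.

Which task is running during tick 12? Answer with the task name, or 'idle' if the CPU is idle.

t=0: vr[A=0 E=0] → run A
t=1: vr[A=1024/2501 E=0] → run E
t=2: vr[A=1024/2501 E=1] → run A
t=3: vr[A=2048/2501 B=2048/2501 C=2048/2501 E=1] → run A
t=4: vr[A=3072/2501 B=2048/2501 C=2048/2501 E=1 F=2048/2501 G=2048/2501] → run B
t=5: vr[A=3072/2501 B=25856/12505 C=2048/2501 E=1 F=2048/2501 G=2048/2501] → run C
t=6: vr[A=3072/2501 B=25856/12505 C=6638592/4979491 E=1 F=2048/2501 G=2048/2501] → run F
t=7: vr[A=3072/2501 B=25856/12505 C=6638592/4979491 E=1 F=3072/2501 G=2048/2501] → run G
t=8: vr[A=3072/2501 B=25856/12505 C=6638592/4979491 E=1 F=3072/2501 G=47616/32513] → run E
t=9: vr[A=3072/2501 B=25856/12505 C=6638592/4979491 E=2 F=3072/2501 G=47616/32513] → run A
t=10: vr[A=4096/2501 B=25856/12505 C=6638592/4979491 E=2 F=3072/2501 G=47616/32513] → run F
t=11: vr[A=4096/2501 B=25856/12505 C=6638592/4979491 E=2 F=4096/2501 G=47616/32513] → run C
t=12: vr[A=4096/2501 B=25856/12505 C=9199616/4979491 E=2 F=4096/2501 G=47616/32513] → run G
t=13: vr[A=4096/2501 B=25856/12505 C=9199616/4979491 E=2 F=4096/2501 G=68608/32513] → run A
t=14: vr[A=5120/2501 B=25856/12505 C=9199616/4979491 E=2 F=4096/2501 G=68608/32513] → run F
t=15: vr[A=5120/2501 B=25856/12505 C=9199616/4979491 E=2 F=5120/2501 G=68608/32513] → run C
t=16: vr[A=5120/2501 B=25856/12505 C=11760640/4979491 E=2 F=5120/2501 G=68608/32513] → run E
t=17: vr[A=5120/2501 B=25856/12505 C=11760640/4979491 E=3 F=5120/2501 G=68608/32513] → run A
t=18: vr[B=25856/12505 C=11760640/4979491 E=3 F=5120/2501 G=68608/32513] → run F
t=19: vr[B=25856/12505 C=11760640/4979491 E=3 F=6144/2501 G=68608/32513] → run B
t=20: vr[B=41472/12505 C=11760640/4979491 E=3 F=6144/2501 G=68608/32513] → run G
t=21: vr[B=41472/12505 C=11760640/4979491 E=3 F=6144/2501 G=89600/32513] → run C
t=22: vr[B=41472/12505 C=14321664/4979491 E=3 F=6144/2501 G=89600/32513] → run F
t=23: vr[B=41472/12505 C=14321664/4979491 E=3 G=89600/32513] → run G
t=24: vr[B=41472/12505 C=14321664/4979491 E=3 G=110592/32513] → run C
t=25: vr[B=41472/12505 E=3 G=110592/32513] → run E
t=26: vr[B=41472/12505 G=110592/32513] → run B
t=27: vr[G=110592/32513] → run G
t=28: vr[G=131584/32513] → run G
t=29: (idle)
t=30: (idle)
t=31: (idle)
t=32: (idle)

running at tick 12 = G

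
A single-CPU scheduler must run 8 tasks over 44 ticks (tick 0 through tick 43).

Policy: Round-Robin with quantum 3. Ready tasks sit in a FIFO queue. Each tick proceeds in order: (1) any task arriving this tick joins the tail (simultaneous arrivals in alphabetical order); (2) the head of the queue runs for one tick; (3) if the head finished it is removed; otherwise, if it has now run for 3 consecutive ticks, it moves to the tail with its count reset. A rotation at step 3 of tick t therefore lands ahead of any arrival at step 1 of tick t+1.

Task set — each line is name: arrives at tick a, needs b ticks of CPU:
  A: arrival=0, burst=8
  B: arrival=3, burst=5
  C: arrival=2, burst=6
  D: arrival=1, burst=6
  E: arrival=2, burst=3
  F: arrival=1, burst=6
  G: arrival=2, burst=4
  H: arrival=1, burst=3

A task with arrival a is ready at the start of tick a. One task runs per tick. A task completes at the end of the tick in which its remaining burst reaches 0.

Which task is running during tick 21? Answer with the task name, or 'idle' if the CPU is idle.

t=0: queue=[A] q_used=0 → run A
t=1: queue=[A,D,F,H] q_used=1 → run A
t=2: queue=[A,D,F,H,C,E,G] q_used=2 → run A
t=3: queue=[D,F,H,C,E,G,A,B] q_used=0 → run D
t=4: queue=[D,F,H,C,E,G,A,B] q_used=1 → run D
t=5: queue=[D,F,H,C,E,G,A,B] q_used=2 → run D
t=6: queue=[F,H,C,E,G,A,B,D] q_used=0 → run F
t=7: queue=[F,H,C,E,G,A,B,D] q_used=1 → run F
t=8: queue=[F,H,C,E,G,A,B,D] q_used=2 → run F
t=9: queue=[H,C,E,G,A,B,D,F] q_used=0 → run H
t=10: queue=[H,C,E,G,A,B,D,F] q_used=1 → run H
t=11: queue=[H,C,E,G,A,B,D,F] q_used=2 → run H
t=12: queue=[C,E,G,A,B,D,F] q_used=0 → run C
t=13: queue=[C,E,G,A,B,D,F] q_used=1 → run C
t=14: queue=[C,E,G,A,B,D,F] q_used=2 → run C
t=15: queue=[E,G,A,B,D,F,C] q_used=0 → run E
t=16: queue=[E,G,A,B,D,F,C] q_used=1 → run E
t=17: queue=[E,G,A,B,D,F,C] q_used=2 → run E
t=18: queue=[G,A,B,D,F,C] q_used=0 → run G
t=19: queue=[G,A,B,D,F,C] q_used=1 → run G
t=20: queue=[G,A,B,D,F,C] q_used=2 → run G
t=21: queue=[A,B,D,F,C,G] q_used=0 → run A
t=22: queue=[A,B,D,F,C,G] q_used=1 → run A
t=23: queue=[A,B,D,F,C,G] q_used=2 → run A
t=24: queue=[B,D,F,C,G,A] q_used=0 → run B
t=25: queue=[B,D,F,C,G,A] q_used=1 → run B
t=26: queue=[B,D,F,C,G,A] q_used=2 → run B
t=27: queue=[D,F,C,G,A,B] q_used=0 → run D
t=28: queue=[D,F,C,G,A,B] q_used=1 → run D
t=29: queue=[D,F,C,G,A,B] q_used=2 → run D
t=30: queue=[F,C,G,A,B] q_used=0 → run F
t=31: queue=[F,C,G,A,B] q_used=1 → run F
t=32: queue=[F,C,G,A,B] q_used=2 → run F
t=33: queue=[C,G,A,B] q_used=0 → run C
t=34: queue=[C,G,A,B] q_used=1 → run C
t=35: queue=[C,G,A,B] q_used=2 → run C
t=36: queue=[G,A,B] q_used=0 → run G
t=37: queue=[A,B] q_used=0 → run A
t=38: queue=[A,B] q_used=1 → run A
t=39: queue=[B] q_used=0 → run B
t=40: queue=[B] q_used=1 → run B
t=41: (idle)
t=42: (idle)
t=43: (idle)

running at tick 21 = A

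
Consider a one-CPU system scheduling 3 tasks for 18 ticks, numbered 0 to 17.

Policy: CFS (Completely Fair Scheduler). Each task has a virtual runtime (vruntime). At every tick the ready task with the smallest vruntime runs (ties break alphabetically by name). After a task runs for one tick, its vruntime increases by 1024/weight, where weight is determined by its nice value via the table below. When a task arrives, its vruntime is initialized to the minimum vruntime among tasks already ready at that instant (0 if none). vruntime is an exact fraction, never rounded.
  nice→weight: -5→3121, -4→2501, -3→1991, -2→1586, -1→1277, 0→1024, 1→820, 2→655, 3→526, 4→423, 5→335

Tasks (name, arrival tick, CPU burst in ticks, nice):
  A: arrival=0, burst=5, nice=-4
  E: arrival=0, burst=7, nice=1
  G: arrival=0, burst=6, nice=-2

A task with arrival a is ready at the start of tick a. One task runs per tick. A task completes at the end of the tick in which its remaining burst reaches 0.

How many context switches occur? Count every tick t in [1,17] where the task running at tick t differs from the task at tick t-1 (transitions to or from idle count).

t=0: vr[A=0 E=0 G=0] → run A
t=1: vr[A=1024/2501 E=0 G=0] → run E
t=2: vr[A=1024/2501 E=256/205 G=0] → run G
t=3: vr[A=1024/2501 E=256/205 G=512/793] → run A
t=4: vr[A=2048/2501 E=256/205 G=512/793] → run G
t=5: vr[A=2048/2501 E=256/205 G=1024/793] → run A
t=6: vr[A=3072/2501 E=256/205 G=1024/793] → run A
t=7: vr[A=4096/2501 E=256/205 G=1024/793] → run E
t=8: vr[A=4096/2501 E=512/205 G=1024/793] → run G
t=9: vr[A=4096/2501 E=512/205 G=1536/793] → run A
t=10: vr[E=512/205 G=1536/793] → run G
t=11: vr[E=512/205 G=2048/793] → run E
t=12: vr[E=768/205 G=2048/793] → run G
t=13: vr[E=768/205 G=2560/793] → run G
t=14: vr[E=768/205] → run E
t=15: vr[E=1024/205] → run E
t=16: vr[E=256/41] → run E
t=17: vr[E=1536/205] → run E

context switches = 12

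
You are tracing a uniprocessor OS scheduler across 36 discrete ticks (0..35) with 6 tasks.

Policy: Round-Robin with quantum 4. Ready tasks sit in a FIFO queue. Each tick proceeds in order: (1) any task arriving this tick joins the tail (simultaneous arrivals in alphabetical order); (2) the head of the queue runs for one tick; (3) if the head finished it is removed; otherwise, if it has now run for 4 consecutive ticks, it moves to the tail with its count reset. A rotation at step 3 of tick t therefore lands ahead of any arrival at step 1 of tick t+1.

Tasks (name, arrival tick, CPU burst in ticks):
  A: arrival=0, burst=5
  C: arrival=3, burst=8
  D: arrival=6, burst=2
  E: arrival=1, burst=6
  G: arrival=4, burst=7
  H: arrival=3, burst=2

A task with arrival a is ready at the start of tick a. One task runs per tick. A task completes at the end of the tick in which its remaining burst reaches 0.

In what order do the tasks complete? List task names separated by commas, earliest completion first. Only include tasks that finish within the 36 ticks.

t=0: queue=[A] q_used=0 → run A
t=1: queue=[A,E] q_used=1 → run A
t=2: queue=[A,E] q_used=2 → run A
t=3: queue=[A,E,C,H] q_used=3 → run A
t=4: queue=[E,C,H,A,G] q_used=0 → run E
t=5: queue=[E,C,H,A,G] q_used=1 → run E
t=6: queue=[E,C,H,A,G,D] q_used=2 → run E
t=7: queue=[E,C,H,A,G,D] q_used=3 → run E
t=8: queue=[C,H,A,G,D,E] q_used=0 → run C
t=9: queue=[C,H,A,G,D,E] q_used=1 → run C
t=10: queue=[C,H,A,G,D,E] q_used=2 → run C
t=11: queue=[C,H,A,G,D,E] q_used=3 → run C
t=12: queue=[H,A,G,D,E,C] q_used=0 → run H
t=13: queue=[H,A,G,D,E,C] q_used=1 → run H
t=14: queue=[A,G,D,E,C] q_used=0 → run A
t=15: queue=[G,D,E,C] q_used=0 → run G
t=16: queue=[G,D,E,C] q_used=1 → run G
t=17: queue=[G,D,E,C] q_used=2 → run G
t=18: queue=[G,D,E,C] q_used=3 → run G
t=19: queue=[D,E,C,G] q_used=0 → run D
t=20: queue=[D,E,C,G] q_used=1 → run D
t=21: queue=[E,C,G] q_used=0 → run E
t=22: queue=[E,C,G] q_used=1 → run E
t=23: queue=[C,G] q_used=0 → run C
t=24: queue=[C,G] q_used=1 → run C
t=25: queue=[C,G] q_used=2 → run C
t=26: queue=[C,G] q_used=3 → run C
t=27: queue=[G] q_used=0 → run G
t=28: queue=[G] q_used=1 → run G
t=29: queue=[G] q_used=2 → run G
t=30: (idle)
t=31: (idle)
t=32: (idle)
t=33: (idle)
t=34: (idle)
t=35: (idle)

completion order = H, A, D, E, C, G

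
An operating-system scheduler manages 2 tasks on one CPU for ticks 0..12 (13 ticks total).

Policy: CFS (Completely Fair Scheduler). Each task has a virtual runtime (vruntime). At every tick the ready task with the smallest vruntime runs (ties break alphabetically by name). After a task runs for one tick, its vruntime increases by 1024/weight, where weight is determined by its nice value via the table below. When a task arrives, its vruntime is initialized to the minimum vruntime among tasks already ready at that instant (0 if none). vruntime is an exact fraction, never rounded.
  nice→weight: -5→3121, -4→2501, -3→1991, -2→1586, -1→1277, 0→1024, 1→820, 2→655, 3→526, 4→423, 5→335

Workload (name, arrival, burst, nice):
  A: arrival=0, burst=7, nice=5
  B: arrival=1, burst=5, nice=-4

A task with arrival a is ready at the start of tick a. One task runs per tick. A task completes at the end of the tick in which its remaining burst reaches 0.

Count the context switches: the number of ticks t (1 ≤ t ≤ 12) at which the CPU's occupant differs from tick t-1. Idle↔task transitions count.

t=0: vr[A=0] → run A
t=1: vr[A=1024/335 B=1024/335] → run A
t=2: vr[A=2048/335 B=1024/335] → run B
t=3: vr[A=2048/335 B=2904064/837835] → run B
t=4: vr[A=2048/335 B=3247104/837835] → run B
t=5: vr[A=2048/335 B=3590144/837835] → run B
t=6: vr[A=2048/335 B=3933184/837835] → run B
t=7: vr[A=2048/335] → run A
t=8: vr[A=3072/335] → run A
t=9: vr[A=4096/335] → run A
t=10: vr[A=1024/67] → run A
t=11: vr[A=6144/335] → run A
t=12: (idle)

context switches = 3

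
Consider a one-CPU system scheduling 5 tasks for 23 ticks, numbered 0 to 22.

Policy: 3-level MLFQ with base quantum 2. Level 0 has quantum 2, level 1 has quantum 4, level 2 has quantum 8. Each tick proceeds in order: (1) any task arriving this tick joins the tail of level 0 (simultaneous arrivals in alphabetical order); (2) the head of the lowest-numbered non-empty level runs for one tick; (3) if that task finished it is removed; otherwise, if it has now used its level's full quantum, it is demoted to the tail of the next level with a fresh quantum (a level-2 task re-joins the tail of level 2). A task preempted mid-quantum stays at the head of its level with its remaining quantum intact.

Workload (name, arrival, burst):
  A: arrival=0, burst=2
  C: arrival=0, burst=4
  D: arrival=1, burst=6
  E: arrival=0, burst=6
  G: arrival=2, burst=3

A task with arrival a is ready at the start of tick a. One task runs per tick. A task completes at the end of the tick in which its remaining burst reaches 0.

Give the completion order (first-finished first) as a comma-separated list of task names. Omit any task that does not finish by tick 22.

completion order = A, C, E, D, G

t=0: L0/L1/L2 = ACE/-/- → run A
t=1: L0/L1/L2 = ACED/-/- → run A
t=2: L0/L1/L2 = CEDG/-/- → run C
t=3: L0/L1/L2 = CEDG/-/- → run C
t=4: L0/L1/L2 = EDG/C/- → run E
t=5: L0/L1/L2 = EDG/C/- → run E
t=6: L0/L1/L2 = DG/CE/- → run D
t=7: L0/L1/L2 = DG/CE/- → run D
t=8: L0/L1/L2 = G/CED/- → run G
t=9: L0/L1/L2 = G/CED/- → run G
t=10: L0/L1/L2 = -/CEDG/- → run C
t=11: L0/L1/L2 = -/CEDG/- → run C
t=12: L0/L1/L2 = -/EDG/- → run E
t=13: L0/L1/L2 = -/EDG/- → run E
t=14: L0/L1/L2 = -/EDG/- → run E
t=15: L0/L1/L2 = -/EDG/- → run E
t=16: L0/L1/L2 = -/DG/- → run D
t=17: L0/L1/L2 = -/DG/- → run D
t=18: L0/L1/L2 = -/DG/- → run D
t=19: L0/L1/L2 = -/DG/- → run D
t=20: L0/L1/L2 = -/G/- → run G
t=21: (idle)
t=22: (idle)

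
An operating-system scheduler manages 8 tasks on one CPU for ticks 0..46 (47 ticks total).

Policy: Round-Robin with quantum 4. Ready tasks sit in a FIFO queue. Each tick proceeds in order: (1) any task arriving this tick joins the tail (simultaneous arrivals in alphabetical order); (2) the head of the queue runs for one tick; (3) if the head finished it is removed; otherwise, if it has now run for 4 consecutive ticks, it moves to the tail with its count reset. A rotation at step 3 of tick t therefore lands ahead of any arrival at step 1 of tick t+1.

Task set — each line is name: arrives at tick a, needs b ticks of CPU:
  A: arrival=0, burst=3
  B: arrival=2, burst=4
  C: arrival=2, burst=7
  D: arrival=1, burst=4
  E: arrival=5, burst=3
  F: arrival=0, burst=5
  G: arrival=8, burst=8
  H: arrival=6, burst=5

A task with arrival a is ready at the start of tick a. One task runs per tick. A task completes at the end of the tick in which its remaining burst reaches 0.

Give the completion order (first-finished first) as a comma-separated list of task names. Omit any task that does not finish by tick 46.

completion order = A, D, B, E, F, C, H, G

t=0: queue=[A,F] q_used=0 → run A
t=1: queue=[A,F,D] q_used=1 → run A
t=2: queue=[A,F,D,B,C] q_used=2 → run A
t=3: queue=[F,D,B,C] q_used=0 → run F
t=4: queue=[F,D,B,C] q_used=1 → run F
t=5: queue=[F,D,B,C,E] q_used=2 → run F
t=6: queue=[F,D,B,C,E,H] q_used=3 → run F
t=7: queue=[D,B,C,E,H,F] q_used=0 → run D
t=8: queue=[D,B,C,E,H,F,G] q_used=1 → run D
t=9: queue=[D,B,C,E,H,F,G] q_used=2 → run D
t=10: queue=[D,B,C,E,H,F,G] q_used=3 → run D
t=11: queue=[B,C,E,H,F,G] q_used=0 → run B
t=12: queue=[B,C,E,H,F,G] q_used=1 → run B
t=13: queue=[B,C,E,H,F,G] q_used=2 → run B
t=14: queue=[B,C,E,H,F,G] q_used=3 → run B
t=15: queue=[C,E,H,F,G] q_used=0 → run C
t=16: queue=[C,E,H,F,G] q_used=1 → run C
t=17: queue=[C,E,H,F,G] q_used=2 → run C
t=18: queue=[C,E,H,F,G] q_used=3 → run C
t=19: queue=[E,H,F,G,C] q_used=0 → run E
t=20: queue=[E,H,F,G,C] q_used=1 → run E
t=21: queue=[E,H,F,G,C] q_used=2 → run E
t=22: queue=[H,F,G,C] q_used=0 → run H
t=23: queue=[H,F,G,C] q_used=1 → run H
t=24: queue=[H,F,G,C] q_used=2 → run H
t=25: queue=[H,F,G,C] q_used=3 → run H
t=26: queue=[F,G,C,H] q_used=0 → run F
t=27: queue=[G,C,H] q_used=0 → run G
t=28: queue=[G,C,H] q_used=1 → run G
t=29: queue=[G,C,H] q_used=2 → run G
t=30: queue=[G,C,H] q_used=3 → run G
t=31: queue=[C,H,G] q_used=0 → run C
t=32: queue=[C,H,G] q_used=1 → run C
t=33: queue=[C,H,G] q_used=2 → run C
t=34: queue=[H,G] q_used=0 → run H
t=35: queue=[G] q_used=0 → run G
t=36: queue=[G] q_used=1 → run G
t=37: queue=[G] q_used=2 → run G
t=38: queue=[G] q_used=3 → run G
t=39: (idle)
t=40: (idle)
t=41: (idle)
t=42: (idle)
t=43: (idle)
t=44: (idle)
t=45: (idle)
t=46: (idle)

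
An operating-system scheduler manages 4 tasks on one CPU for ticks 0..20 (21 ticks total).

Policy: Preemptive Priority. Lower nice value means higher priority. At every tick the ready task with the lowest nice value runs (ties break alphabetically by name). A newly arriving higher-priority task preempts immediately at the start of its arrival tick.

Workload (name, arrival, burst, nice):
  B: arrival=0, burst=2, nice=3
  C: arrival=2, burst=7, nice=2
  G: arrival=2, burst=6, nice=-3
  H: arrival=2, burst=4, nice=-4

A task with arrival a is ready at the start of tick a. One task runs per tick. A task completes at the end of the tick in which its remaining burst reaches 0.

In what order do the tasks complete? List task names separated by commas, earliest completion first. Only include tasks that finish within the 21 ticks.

t=0: ready={B} → run B
t=1: ready={B} → run B
t=2: ready={C,G,H} → run H
t=3: ready={C,G,H} → run H
t=4: ready={C,G,H} → run H
t=5: ready={C,G,H} → run H
t=6: ready={C,G} → run G
t=7: ready={C,G} → run G
t=8: ready={C,G} → run G
t=9: ready={C,G} → run G
t=10: ready={C,G} → run G
t=11: ready={C,G} → run G
t=12: ready={C} → run C
t=13: ready={C} → run C
t=14: ready={C} → run C
t=15: ready={C} → run C
t=16: ready={C} → run C
t=17: ready={C} → run C
t=18: ready={C} → run C
t=19: (idle)
t=20: (idle)

completion order = B, H, G, C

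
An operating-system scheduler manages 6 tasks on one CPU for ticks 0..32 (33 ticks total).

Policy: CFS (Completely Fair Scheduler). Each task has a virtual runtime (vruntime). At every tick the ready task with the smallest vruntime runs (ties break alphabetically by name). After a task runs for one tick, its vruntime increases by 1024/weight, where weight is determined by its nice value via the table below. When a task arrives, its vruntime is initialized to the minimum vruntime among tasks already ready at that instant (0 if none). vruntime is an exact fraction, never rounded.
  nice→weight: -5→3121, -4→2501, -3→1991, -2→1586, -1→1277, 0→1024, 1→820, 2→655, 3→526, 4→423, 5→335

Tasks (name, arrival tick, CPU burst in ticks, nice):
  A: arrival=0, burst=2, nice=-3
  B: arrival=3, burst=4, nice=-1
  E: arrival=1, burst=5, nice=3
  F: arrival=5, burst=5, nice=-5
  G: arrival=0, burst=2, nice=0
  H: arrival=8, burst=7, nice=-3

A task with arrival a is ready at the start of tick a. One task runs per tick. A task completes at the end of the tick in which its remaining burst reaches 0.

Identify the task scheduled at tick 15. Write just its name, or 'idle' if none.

t=0: vr[A=0 G=0] → run A
t=1: vr[A=1024/1991 E=0 G=0] → run E
t=2: vr[A=1024/1991 E=512/263 G=0] → run G
t=3: vr[A=1024/1991 B=1024/1991 E=512/263 G=1] → run A
t=4: vr[B=1024/1991 E=512/263 G=1] → run B
t=5: vr[B=3346432/2542507 E=512/263 F=1 G=1] → run F
t=6: vr[B=3346432/2542507 E=512/263 F=4145/3121 G=1] → run G
t=7: vr[B=3346432/2542507 E=512/263 F=4145/3121] → run B
t=8: vr[B=5385216/2542507 E=512/263 F=4145/3121 H=4145/3121] → run F
t=9: vr[B=5385216/2542507 E=512/263 F=5169/3121 H=4145/3121] → run H
t=10: vr[B=5385216/2542507 E=512/263 F=5169/3121 H=11448599/6213911] → run F
t=11: vr[B=5385216/2542507 E=512/263 F=6193/3121 H=11448599/6213911] → run H
t=12: vr[B=5385216/2542507 E=512/263 F=6193/3121 H=14644503/6213911] → run E
t=13: vr[B=5385216/2542507 E=1024/263 F=6193/3121 H=14644503/6213911] → run F
t=14: vr[B=5385216/2542507 E=1024/263 F=7217/3121 H=14644503/6213911] → run B
t=15: vr[B=7424000/2542507 E=1024/263 F=7217/3121 H=14644503/6213911] → run F
t=16: vr[B=7424000/2542507 E=1024/263 H=14644503/6213911] → run H
t=17: vr[B=7424000/2542507 E=1024/263 H=17840407/6213911] → run H
t=18: vr[B=7424000/2542507 E=1024/263 H=21036311/6213911] → run B
t=19: vr[E=1024/263 H=21036311/6213911] → run H
t=20: vr[E=1024/263 H=24232215/6213911] → run E
t=21: vr[E=1536/263 H=24232215/6213911] → run H
t=22: vr[E=1536/263 H=27428119/6213911] → run H
t=23: vr[E=1536/263] → run E
t=24: vr[E=2048/263] → run E
t=25: (idle)
t=26: (idle)
t=27: (idle)
t=28: (idle)
t=29: (idle)
t=30: (idle)
t=31: (idle)
t=32: (idle)

running at tick 15 = F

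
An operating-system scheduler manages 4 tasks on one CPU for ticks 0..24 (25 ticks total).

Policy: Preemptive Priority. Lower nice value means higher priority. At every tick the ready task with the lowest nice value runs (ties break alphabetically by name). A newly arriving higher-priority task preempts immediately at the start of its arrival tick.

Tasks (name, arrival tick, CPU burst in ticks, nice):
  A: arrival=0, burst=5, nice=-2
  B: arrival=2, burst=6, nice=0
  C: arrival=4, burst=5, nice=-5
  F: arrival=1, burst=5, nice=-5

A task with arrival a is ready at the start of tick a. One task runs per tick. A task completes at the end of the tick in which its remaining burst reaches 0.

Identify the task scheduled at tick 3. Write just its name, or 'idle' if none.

running at tick 3 = F

t=0: ready={A} → run A
t=1: ready={A,F} → run F
t=2: ready={A,B,F} → run F
t=3: ready={A,B,F} → run F
t=4: ready={A,B,C,F} → run C
t=5: ready={A,B,C,F} → run C
t=6: ready={A,B,C,F} → run C
t=7: ready={A,B,C,F} → run C
t=8: ready={A,B,C,F} → run C
t=9: ready={A,B,F} → run F
t=10: ready={A,B,F} → run F
t=11: ready={A,B} → run A
t=12: ready={A,B} → run A
t=13: ready={A,B} → run A
t=14: ready={A,B} → run A
t=15: ready={B} → run B
t=16: ready={B} → run B
t=17: ready={B} → run B
t=18: ready={B} → run B
t=19: ready={B} → run B
t=20: ready={B} → run B
t=21: (idle)
t=22: (idle)
t=23: (idle)
t=24: (idle)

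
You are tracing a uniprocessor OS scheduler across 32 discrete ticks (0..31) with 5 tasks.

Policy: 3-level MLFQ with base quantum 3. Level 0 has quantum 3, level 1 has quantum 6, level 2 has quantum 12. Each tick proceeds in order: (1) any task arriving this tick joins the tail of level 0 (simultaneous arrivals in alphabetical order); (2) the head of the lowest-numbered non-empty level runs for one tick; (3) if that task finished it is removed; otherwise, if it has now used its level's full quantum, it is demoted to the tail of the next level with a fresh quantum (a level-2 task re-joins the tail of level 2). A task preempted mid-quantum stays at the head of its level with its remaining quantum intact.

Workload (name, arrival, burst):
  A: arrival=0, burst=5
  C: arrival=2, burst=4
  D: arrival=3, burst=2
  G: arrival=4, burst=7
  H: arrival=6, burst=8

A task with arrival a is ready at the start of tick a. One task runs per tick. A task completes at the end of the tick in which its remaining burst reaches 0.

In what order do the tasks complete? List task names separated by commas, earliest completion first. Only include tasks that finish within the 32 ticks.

completion order = D, A, C, G, H

t=0: L0/L1/L2 = A/-/- → run A
t=1: L0/L1/L2 = A/-/- → run A
t=2: L0/L1/L2 = AC/-/- → run A
t=3: L0/L1/L2 = CD/A/- → run C
t=4: L0/L1/L2 = CDG/A/- → run C
t=5: L0/L1/L2 = CDG/A/- → run C
t=6: L0/L1/L2 = DGH/AC/- → run D
t=7: L0/L1/L2 = DGH/AC/- → run D
t=8: L0/L1/L2 = GH/AC/- → run G
t=9: L0/L1/L2 = GH/AC/- → run G
t=10: L0/L1/L2 = GH/AC/- → run G
t=11: L0/L1/L2 = H/ACG/- → run H
t=12: L0/L1/L2 = H/ACG/- → run H
t=13: L0/L1/L2 = H/ACG/- → run H
t=14: L0/L1/L2 = -/ACGH/- → run A
t=15: L0/L1/L2 = -/ACGH/- → run A
t=16: L0/L1/L2 = -/CGH/- → run C
t=17: L0/L1/L2 = -/GH/- → run G
t=18: L0/L1/L2 = -/GH/- → run G
t=19: L0/L1/L2 = -/GH/- → run G
t=20: L0/L1/L2 = -/GH/- → run G
t=21: L0/L1/L2 = -/H/- → run H
t=22: L0/L1/L2 = -/H/- → run H
t=23: L0/L1/L2 = -/H/- → run H
t=24: L0/L1/L2 = -/H/- → run H
t=25: L0/L1/L2 = -/H/- → run H
t=26: (idle)
t=27: (idle)
t=28: (idle)
t=29: (idle)
t=30: (idle)
t=31: (idle)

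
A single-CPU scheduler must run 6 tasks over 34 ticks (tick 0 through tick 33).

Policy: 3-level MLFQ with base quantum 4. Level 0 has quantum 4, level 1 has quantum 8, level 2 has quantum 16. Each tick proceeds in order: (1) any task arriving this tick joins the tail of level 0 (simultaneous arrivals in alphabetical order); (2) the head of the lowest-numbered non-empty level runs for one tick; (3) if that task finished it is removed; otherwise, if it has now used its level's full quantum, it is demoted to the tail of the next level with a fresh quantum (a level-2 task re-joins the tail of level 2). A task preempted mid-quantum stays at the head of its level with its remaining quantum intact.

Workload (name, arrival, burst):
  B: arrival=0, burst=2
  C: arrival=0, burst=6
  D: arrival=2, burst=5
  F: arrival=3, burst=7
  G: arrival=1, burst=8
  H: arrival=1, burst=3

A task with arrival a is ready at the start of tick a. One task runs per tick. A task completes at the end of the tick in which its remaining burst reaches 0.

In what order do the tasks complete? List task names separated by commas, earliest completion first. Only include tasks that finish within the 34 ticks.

completion order = B, H, C, G, D, F

t=0: L0/L1/L2 = BC/-/- → run B
t=1: L0/L1/L2 = BCGH/-/- → run B
t=2: L0/L1/L2 = CGHD/-/- → run C
t=3: L0/L1/L2 = CGHDF/-/- → run C
t=4: L0/L1/L2 = CGHDF/-/- → run C
t=5: L0/L1/L2 = CGHDF/-/- → run C
t=6: L0/L1/L2 = GHDF/C/- → run G
t=7: L0/L1/L2 = GHDF/C/- → run G
t=8: L0/L1/L2 = GHDF/C/- → run G
t=9: L0/L1/L2 = GHDF/C/- → run G
t=10: L0/L1/L2 = HDF/CG/- → run H
t=11: L0/L1/L2 = HDF/CG/- → run H
t=12: L0/L1/L2 = HDF/CG/- → run H
t=13: L0/L1/L2 = DF/CG/- → run D
t=14: L0/L1/L2 = DF/CG/- → run D
t=15: L0/L1/L2 = DF/CG/- → run D
t=16: L0/L1/L2 = DF/CG/- → run D
t=17: L0/L1/L2 = F/CGD/- → run F
t=18: L0/L1/L2 = F/CGD/- → run F
t=19: L0/L1/L2 = F/CGD/- → run F
t=20: L0/L1/L2 = F/CGD/- → run F
t=21: L0/L1/L2 = -/CGDF/- → run C
t=22: L0/L1/L2 = -/CGDF/- → run C
t=23: L0/L1/L2 = -/GDF/- → run G
t=24: L0/L1/L2 = -/GDF/- → run G
t=25: L0/L1/L2 = -/GDF/- → run G
t=26: L0/L1/L2 = -/GDF/- → run G
t=27: L0/L1/L2 = -/DF/- → run D
t=28: L0/L1/L2 = -/F/- → run F
t=29: L0/L1/L2 = -/F/- → run F
t=30: L0/L1/L2 = -/F/- → run F
t=31: (idle)
t=32: (idle)
t=33: (idle)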